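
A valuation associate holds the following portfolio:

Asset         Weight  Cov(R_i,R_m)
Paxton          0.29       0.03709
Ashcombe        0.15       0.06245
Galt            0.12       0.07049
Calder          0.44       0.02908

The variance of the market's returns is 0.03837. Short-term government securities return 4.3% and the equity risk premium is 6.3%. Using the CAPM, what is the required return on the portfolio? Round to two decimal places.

11.09%

β_Paxton = 0.03709 / 0.03837 = 0.9666
β_Ashcombe = 0.06245 / 0.03837 = 1.6276
β_Galt = 0.07049 / 0.03837 = 1.8371
β_Calder = 0.02908 / 0.03837 = 0.7579
β_P = Σ w_i β_i = 0.29×0.9666 + 0.15×1.6276 + 0.12×1.8371 + 0.44×0.7579 = 1.0784
E(R_P) = R_f + β_P × MRP = 4.3% + 1.0784 × 6.3% = 11.09%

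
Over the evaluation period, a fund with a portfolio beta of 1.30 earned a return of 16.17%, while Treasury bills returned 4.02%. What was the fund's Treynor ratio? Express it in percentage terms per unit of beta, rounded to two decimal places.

Treynor = (R_P − R_f) / β_P = (16.17% − 4.02%) / 1.3000 = 12.15% / 1.3000 = 9.35%

9.35%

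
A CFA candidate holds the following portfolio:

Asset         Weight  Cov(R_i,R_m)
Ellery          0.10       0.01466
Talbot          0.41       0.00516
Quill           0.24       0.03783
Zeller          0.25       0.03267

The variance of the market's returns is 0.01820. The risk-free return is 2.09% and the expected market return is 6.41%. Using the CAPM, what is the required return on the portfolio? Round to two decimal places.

7.03%

β_Ellery = 0.01466 / 0.01820 = 0.8055
β_Talbot = 0.00516 / 0.01820 = 0.2835
β_Quill = 0.03783 / 0.01820 = 2.0786
β_Zeller = 0.03267 / 0.01820 = 1.7951
β_P = Σ w_i β_i = 0.10×0.8055 + 0.41×0.2835 + 0.24×2.0786 + 0.25×1.7951 = 1.1444
MRP = 6.41% − 2.09% = 4.32%
E(R_P) = R_f + β_P × MRP = 2.09% + 1.1444 × 4.32% = 7.03%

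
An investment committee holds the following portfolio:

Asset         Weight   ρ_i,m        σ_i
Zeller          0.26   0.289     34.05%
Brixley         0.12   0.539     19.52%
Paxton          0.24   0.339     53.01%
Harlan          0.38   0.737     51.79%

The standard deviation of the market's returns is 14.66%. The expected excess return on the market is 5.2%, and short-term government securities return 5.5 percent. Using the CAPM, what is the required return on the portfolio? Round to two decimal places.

β_Zeller = 0.289 × 34.05% / 14.66% = 0.6712
β_Brixley = 0.539 × 19.52% / 14.66% = 0.7177
β_Paxton = 0.339 × 53.01% / 14.66% = 1.2258
β_Harlan = 0.737 × 51.79% / 14.66% = 2.6036
β_P = Σ w_i β_i = 0.26×0.6712 + 0.12×0.7177 + 0.24×1.2258 + 0.38×2.6036 = 1.5442
E(R_P) = R_f + β_P × MRP = 5.5% + 1.5442 × 5.2% = 13.53%

13.53%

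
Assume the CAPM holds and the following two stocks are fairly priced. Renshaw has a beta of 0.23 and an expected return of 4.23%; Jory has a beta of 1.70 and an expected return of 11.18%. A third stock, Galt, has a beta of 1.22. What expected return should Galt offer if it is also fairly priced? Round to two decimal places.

8.91%

MRP (SML slope) = (11.18% − 4.23%) / (1.70 − 0.23) = 6.95% / 1.47 = 4.7279%
R_f (intercept) = 4.23% − 0.23 × 4.7279% = 3.1426%
E(R_Galt) = R_f + β × MRP = 3.1426% + 1.22 × 4.7279% = 8.91%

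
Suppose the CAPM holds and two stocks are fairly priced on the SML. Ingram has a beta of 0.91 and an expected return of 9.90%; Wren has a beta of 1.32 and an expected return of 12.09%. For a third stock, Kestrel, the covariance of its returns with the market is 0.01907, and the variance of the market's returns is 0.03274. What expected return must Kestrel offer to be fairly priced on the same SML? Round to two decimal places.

MRP = (12.09% − 9.90%) / (1.32 − 0.91) = 5.3415%
R_f = 9.90% − 0.91 × 5.3415% = 5.0392%
β_Kestrel = Cov / Var(R_m) = 0.01907 / 0.03274 = 0.5825
E(R_Kestrel) = R_f + β × MRP = 5.0392% + 0.5825 × 5.3415% = 8.15%

8.15%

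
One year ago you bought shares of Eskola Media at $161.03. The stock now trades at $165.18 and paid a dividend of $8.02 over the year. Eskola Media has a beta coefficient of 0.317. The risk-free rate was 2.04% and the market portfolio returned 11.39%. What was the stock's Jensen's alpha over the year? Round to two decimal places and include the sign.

+2.55%

Realised HPR = (P1 + D1 − P0) / P0 = (165.18 + 8.02 − 161.03) / 161.03 = 12.17 / 161.03 = 7.5576%
MRP = 11.39% − 2.04% = 9.35%
CAPM required = R_f + β·MRP = 2.04% + 0.317 × 9.35% = 5.00395%
α = realised − required = 7.5576% − 5.00395% = +2.55%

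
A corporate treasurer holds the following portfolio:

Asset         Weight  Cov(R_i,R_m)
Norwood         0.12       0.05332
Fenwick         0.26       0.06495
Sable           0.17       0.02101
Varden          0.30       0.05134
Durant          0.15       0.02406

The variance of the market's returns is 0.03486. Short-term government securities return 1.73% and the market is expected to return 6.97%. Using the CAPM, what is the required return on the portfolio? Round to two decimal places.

8.62%

β_Norwood = 0.05332 / 0.03486 = 1.5295
β_Fenwick = 0.06495 / 0.03486 = 1.8632
β_Sable = 0.02101 / 0.03486 = 0.6027
β_Varden = 0.05134 / 0.03486 = 1.4727
β_Durant = 0.02406 / 0.03486 = 0.6902
β_P = Σ w_i β_i = 0.12×1.5295 + 0.26×1.8632 + 0.17×0.6027 + 0.30×1.4727 + 0.15×0.6902 = 1.3158
MRP = 6.97% − 1.73% = 5.24%
E(R_P) = R_f + β_P × MRP = 1.73% + 1.3158 × 5.24% = 8.62%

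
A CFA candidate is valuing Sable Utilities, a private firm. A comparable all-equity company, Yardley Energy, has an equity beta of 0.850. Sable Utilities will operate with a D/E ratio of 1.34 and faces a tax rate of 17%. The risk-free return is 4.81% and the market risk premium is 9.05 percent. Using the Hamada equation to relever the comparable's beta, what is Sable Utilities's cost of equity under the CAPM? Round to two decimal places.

21.06%

β_L = β_U × [1 + (1 − t)(D/E)] = 0.850 × [1 + (1 − 0.17) × 1.34]
    = 0.850 × [1 + 0.83 × 1.34] = 0.850 × 2.1122 = 1.7954
E(R) = R_f + β_L × MRP = 4.81% + 1.7954 × 9.05% = 21.06%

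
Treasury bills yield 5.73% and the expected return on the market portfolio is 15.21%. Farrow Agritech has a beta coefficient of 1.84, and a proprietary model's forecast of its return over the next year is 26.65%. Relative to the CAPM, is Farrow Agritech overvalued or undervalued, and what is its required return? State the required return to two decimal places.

Undervalued; required return 23.17%

MRP = 15.21% − 5.73% = 9.48%
Required return = R_f + β·MRP = 5.73% + 1.84 × 9.48% = 23.17%
Forecast 26.65% > required 23.17% → the stock plots above the SML → undervalued.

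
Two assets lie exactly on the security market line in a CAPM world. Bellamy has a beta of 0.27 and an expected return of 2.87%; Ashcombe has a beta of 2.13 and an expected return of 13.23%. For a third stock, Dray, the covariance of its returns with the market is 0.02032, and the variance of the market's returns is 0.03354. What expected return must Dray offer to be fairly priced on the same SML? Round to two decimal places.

MRP = (13.23% − 2.87%) / (2.13 − 0.27) = 5.5699%
R_f = 2.87% − 0.27 × 5.5699% = 1.3661%
β_Dray = Cov / Var(R_m) = 0.02032 / 0.03354 = 0.6058
E(R_Dray) = R_f + β × MRP = 1.3661% + 0.6058 × 5.5699% = 4.74%

4.74%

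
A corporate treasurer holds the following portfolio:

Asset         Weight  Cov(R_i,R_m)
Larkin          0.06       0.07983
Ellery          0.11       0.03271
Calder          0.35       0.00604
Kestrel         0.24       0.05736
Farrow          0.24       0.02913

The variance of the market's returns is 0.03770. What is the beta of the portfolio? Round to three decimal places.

β_Larkin = 0.07983 / 0.03770 = 2.1175
β_Ellery = 0.03271 / 0.03770 = 0.8676
β_Calder = 0.00604 / 0.03770 = 0.1602
β_Kestrel = 0.05736 / 0.03770 = 1.5215
β_Farrow = 0.02913 / 0.03770 = 0.7727
β_P = Σ w_i β_i = 0.06×2.1175 + 0.11×0.8676 + 0.35×0.1602 + 0.24×1.5215 + 0.24×0.7727 = 0.8292

0.829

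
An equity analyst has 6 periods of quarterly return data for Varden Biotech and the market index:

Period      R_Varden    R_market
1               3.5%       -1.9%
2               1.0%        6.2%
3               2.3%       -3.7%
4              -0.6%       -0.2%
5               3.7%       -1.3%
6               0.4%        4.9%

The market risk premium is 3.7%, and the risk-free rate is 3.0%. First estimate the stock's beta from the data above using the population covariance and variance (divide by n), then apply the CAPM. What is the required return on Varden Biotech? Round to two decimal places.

2.13%

Mean R_i = (3.5 + 1.0 + 2.3 − 0.6 + 3.7 + 0.4) / 6 = 1.7167%
Mean R_m = (-1.9 + 6.2 − 3.7 − 0.2 − 1.3 + 4.9) / 6 = 0.6667%
Σ(R_i − R̄_i)(R_m − R̄_m) = -18.5567  ⇒  Cov = -18.5567 / 6 = -3.0928
Σ(R_m − R̄_m)² = 78.8133  ⇒  Var(R_m) = 78.8133 / 6 = 13.1356
β = Cov / Var(R_m) = -3.0928 / 13.1356 = -0.2355
E(R) = R_f + β × MRP = 3.0% + -0.2355 × 3.7% = 2.13%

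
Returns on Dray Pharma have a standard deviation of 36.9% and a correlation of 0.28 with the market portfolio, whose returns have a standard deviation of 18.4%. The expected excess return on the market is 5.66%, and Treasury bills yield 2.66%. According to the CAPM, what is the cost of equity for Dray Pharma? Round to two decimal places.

β = ρ × σ_i / σ_m = 0.28 × 36.9% / 18.4% = 0.5615
E(R) = 2.66% + 0.5615 × 5.66% = 5.84%

5.84%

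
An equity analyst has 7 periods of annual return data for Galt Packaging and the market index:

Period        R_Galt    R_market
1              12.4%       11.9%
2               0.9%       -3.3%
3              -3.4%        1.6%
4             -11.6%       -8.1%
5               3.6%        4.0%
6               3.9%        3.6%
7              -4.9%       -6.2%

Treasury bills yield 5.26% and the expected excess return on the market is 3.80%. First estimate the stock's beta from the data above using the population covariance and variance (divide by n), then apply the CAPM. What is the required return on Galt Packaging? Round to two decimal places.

Mean R_i = (12.4 + 0.9 − 3.4 − 11.6 + 3.6 + 3.9 − 4.9) / 7 = 0.1286%
Mean R_m = (11.9 − 3.3 + 1.6 − 8.1 + 4.0 + 3.6 − 6.2) / 7 = 0.5000%
Σ(R_i − R̄_i)(R_m − R̄_m) = 291.4800  ⇒  Cov = 291.4800 / 7 = 41.6400
Σ(R_m − R̄_m)² = 286.3200  ⇒  Var(R_m) = 286.3200 / 7 = 40.9029
β = Cov / Var(R_m) = 41.6400 / 40.9029 = 1.0180
E(R) = R_f + β × MRP = 5.26% + 1.0180 × 3.80% = 9.13%

9.13%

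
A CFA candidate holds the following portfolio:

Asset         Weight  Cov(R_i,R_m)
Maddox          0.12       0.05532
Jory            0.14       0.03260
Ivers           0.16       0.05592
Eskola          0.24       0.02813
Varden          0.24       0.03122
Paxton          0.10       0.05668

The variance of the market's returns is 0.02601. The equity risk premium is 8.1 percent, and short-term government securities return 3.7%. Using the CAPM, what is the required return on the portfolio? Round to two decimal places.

16.18%

β_Maddox = 0.05532 / 0.02601 = 2.1269
β_Jory = 0.03260 / 0.02601 = 1.2534
β_Ivers = 0.05592 / 0.02601 = 2.1499
β_Eskola = 0.02813 / 0.02601 = 1.0815
β_Varden = 0.03122 / 0.02601 = 1.2003
β_Paxton = 0.05668 / 0.02601 = 2.1792
β_P = Σ w_i β_i = 0.12×2.1269 + 0.14×1.2534 + 0.16×2.1499 + 0.24×1.0815 + 0.24×1.2003 + 0.10×2.1792 = 1.5402
E(R_P) = R_f + β_P × MRP = 3.7% + 1.5402 × 8.1% = 16.18%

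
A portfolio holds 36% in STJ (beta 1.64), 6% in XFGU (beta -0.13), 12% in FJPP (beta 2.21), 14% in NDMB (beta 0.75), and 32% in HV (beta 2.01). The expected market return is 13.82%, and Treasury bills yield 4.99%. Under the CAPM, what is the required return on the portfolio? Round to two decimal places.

β_P = Σ w_i β_i = 0.36×1.64 + 0.06×-0.13 + 0.12×2.21 + 0.14×0.75 + 0.32×2.01 = 1.5960
MRP = 13.82% − 4.99% = 8.83%
E(R_P) = R_f + β_P × MRP = 4.99% + 1.5960 × 8.83% = 19.08%

19.08%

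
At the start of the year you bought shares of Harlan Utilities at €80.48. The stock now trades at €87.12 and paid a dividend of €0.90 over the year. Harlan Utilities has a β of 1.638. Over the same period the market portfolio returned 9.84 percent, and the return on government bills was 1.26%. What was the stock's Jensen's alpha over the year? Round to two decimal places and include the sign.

Realised HPR = (P1 + D1 − P0) / P0 = (87.12 + 0.90 − 80.48) / 80.48 = 7.54 / 80.48 = 9.3688%
MRP = 9.84% − 1.26% = 8.58%
CAPM required = R_f + β·MRP = 1.26% + 1.638 × 8.58% = 15.31404%
α = realised − required = 9.3688% − 15.31404% = -5.95%

-5.95%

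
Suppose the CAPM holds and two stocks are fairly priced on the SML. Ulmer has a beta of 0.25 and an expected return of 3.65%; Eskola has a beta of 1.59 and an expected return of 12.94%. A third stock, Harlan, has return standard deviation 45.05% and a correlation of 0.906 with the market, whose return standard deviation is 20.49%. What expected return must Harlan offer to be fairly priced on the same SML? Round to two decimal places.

15.73%

MRP = (12.94% − 3.65%) / (1.59 − 0.25) = 6.9328%
R_f = 3.65% − 0.25 × 6.9328% = 1.9168%
β_Harlan = ρ·σ_i/σ_m = 0.906 × 45.05 / 20.49 = 1.9920
E(R_Harlan) = R_f + β × MRP = 1.9168% + 1.9920 × 6.9328% = 15.73%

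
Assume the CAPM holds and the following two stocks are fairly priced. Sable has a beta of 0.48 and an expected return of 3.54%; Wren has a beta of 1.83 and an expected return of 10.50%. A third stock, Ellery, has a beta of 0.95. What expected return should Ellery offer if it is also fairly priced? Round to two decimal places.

5.96%

MRP (SML slope) = (10.50% − 3.54%) / (1.83 − 0.48) = 6.96% / 1.35 = 5.1556%
R_f (intercept) = 3.54% − 0.48 × 5.1556% = 1.0653%
E(R_Ellery) = R_f + β × MRP = 1.0653% + 0.95 × 5.1556% = 5.96%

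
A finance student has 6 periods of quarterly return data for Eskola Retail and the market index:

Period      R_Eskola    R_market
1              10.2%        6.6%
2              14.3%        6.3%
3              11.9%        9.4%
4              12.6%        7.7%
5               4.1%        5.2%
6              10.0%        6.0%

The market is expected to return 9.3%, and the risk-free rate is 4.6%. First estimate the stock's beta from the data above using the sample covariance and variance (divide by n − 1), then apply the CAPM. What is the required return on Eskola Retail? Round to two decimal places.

10.70%

Mean R_i = (10.2 + 14.3 + 11.9 + 12.6 + 4.1 + 10.0) / 6 = 10.5167%
Mean R_m = (6.6 + 6.3 + 9.4 + 7.7 + 5.2 + 6.0) / 6 = 6.8667%
Σ(R_i − R̄_i)(R_m − R̄_m) = 14.3233  ⇒  Cov = 14.3233 / 5 = 2.8647
Σ(R_m − R̄_m)² = 11.0333  ⇒  Var(R_m) = 11.0333 / 5 = 2.2067
β = Cov / Var(R_m) = 2.8647 / 2.2067 = 1.2982
MRP = 9.3% − 4.6% = 4.70%
E(R) = R_f + β × MRP = 4.6% + 1.2982 × 4.7% = 10.70%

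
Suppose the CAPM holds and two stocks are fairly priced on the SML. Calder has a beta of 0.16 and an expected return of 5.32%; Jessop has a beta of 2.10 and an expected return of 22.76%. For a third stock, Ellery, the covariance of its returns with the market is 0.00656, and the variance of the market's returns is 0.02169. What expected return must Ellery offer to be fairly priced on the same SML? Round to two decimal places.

MRP = (22.76% − 5.32%) / (2.10 − 0.16) = 8.9897%
R_f = 5.32% − 0.16 × 8.9897% = 3.8816%
β_Ellery = Cov / Var(R_m) = 0.00656 / 0.02169 = 0.3024
E(R_Ellery) = R_f + β × MRP = 3.8816% + 0.3024 × 8.9897% = 6.60%

6.60%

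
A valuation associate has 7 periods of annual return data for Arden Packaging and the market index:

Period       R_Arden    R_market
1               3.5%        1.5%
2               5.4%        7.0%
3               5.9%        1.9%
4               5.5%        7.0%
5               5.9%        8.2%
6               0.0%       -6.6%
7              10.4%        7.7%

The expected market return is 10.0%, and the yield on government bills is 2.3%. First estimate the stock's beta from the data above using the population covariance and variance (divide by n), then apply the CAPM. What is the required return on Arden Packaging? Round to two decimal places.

5.95%

Mean R_i = (3.5 + 5.4 + 5.9 + 5.5 + 5.9 + 0.0 + 10.4) / 7 = 5.2286%
Mean R_m = (1.5 + 7.0 + 1.9 + 7.0 + 8.2 − 6.6 + 7.7) / 7 = 3.8143%
Σ(R_i − R̄_i)(R_m − R̄_m) = 81.6171  ⇒  Cov = 81.6171 / 7 = 11.6596
Σ(R_m − R̄_m)² = 172.1086  ⇒  Var(R_m) = 172.1086 / 7 = 24.5869
β = Cov / Var(R_m) = 11.6596 / 24.5869 = 0.4742
MRP = 10.0% − 2.3% = 7.70%
E(R) = R_f + β × MRP = 2.3% + 0.4742 × 7.7% = 5.95%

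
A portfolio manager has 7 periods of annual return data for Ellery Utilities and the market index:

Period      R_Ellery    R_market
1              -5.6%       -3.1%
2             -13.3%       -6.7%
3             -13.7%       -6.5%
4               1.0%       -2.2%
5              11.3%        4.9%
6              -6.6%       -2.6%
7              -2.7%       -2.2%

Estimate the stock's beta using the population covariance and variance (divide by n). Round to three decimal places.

2.184

Mean R_i = (-5.6 − 13.3 − 13.7 + 1.0 + 11.3 − 6.6 − 2.7) / 7 = -4.2286%
Mean R_m = (-3.1 − 6.7 − 6.5 − 2.2 + 4.9 − 2.6 − 2.2) / 7 = -2.6286%
Σ(R_i − R̄_i)(R_m − R̄_m) = 193.9843  ⇒  Cov = 193.9843 / 7 = 27.7120
Σ(R_m − R̄_m)² = 88.8343  ⇒  Var(R_m) = 88.8343 / 7 = 12.6906
β = Cov / Var(R_m) = 27.7120 / 12.6906 = 2.1837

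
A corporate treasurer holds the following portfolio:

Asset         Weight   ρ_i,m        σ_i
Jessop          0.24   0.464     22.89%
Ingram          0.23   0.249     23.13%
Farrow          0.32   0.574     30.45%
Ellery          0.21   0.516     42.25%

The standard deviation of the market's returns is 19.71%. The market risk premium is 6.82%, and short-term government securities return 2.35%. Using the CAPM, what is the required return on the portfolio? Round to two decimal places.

β_Jessop = 0.464 × 22.89% / 19.71% = 0.5389
β_Ingram = 0.249 × 23.13% / 19.71% = 0.2922
β_Farrow = 0.574 × 30.45% / 19.71% = 0.8868
β_Ellery = 0.516 × 42.25% / 19.71% = 1.1061
β_P = Σ w_i β_i = 0.24×0.5389 + 0.23×0.2922 + 0.32×0.8868 + 0.21×1.1061 = 0.7126
E(R_P) = R_f + β_P × MRP = 2.35% + 0.7126 × 6.82% = 7.21%

7.21%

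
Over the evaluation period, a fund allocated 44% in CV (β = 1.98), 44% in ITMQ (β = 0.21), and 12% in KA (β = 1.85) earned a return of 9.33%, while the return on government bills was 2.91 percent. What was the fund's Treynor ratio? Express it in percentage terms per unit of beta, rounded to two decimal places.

β_P = 0.44×1.98 + 0.44×0.21 + 0.12×1.85 = 1.1856
Treynor = (R_P − R_f) / β_P = (9.33% − 2.91%) / 1.1856 = 6.42% / 1.1856 = 5.41%

5.41%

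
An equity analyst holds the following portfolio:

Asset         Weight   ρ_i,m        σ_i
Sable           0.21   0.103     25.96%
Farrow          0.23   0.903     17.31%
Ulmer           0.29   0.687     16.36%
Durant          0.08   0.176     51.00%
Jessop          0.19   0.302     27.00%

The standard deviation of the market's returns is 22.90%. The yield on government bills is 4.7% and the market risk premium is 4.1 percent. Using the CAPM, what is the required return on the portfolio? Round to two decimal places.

β_Sable = 0.103 × 25.96% / 22.90% = 0.1168
β_Farrow = 0.903 × 17.31% / 22.90% = 0.6826
β_Ulmer = 0.687 × 16.36% / 22.90% = 0.4908
β_Durant = 0.176 × 51.00% / 22.90% = 0.3920
β_Jessop = 0.302 × 27.00% / 22.90% = 0.3561
β_P = Σ w_i β_i = 0.21×0.1168 + 0.23×0.6826 + 0.29×0.4908 + 0.08×0.3920 + 0.19×0.3561 = 0.4229
E(R_P) = R_f + β_P × MRP = 4.7% + 0.4229 × 4.1% = 6.43%

6.43%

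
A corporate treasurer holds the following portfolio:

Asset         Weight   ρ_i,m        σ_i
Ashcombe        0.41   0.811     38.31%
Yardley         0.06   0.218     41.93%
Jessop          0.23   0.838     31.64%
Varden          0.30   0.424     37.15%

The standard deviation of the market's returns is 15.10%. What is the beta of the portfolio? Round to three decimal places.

β_Ashcombe = 0.811 × 38.31% / 15.10% = 2.0576
β_Yardley = 0.218 × 41.93% / 15.10% = 0.6053
β_Jessop = 0.838 × 31.64% / 15.10% = 1.7559
β_Varden = 0.424 × 37.15% / 15.10% = 1.0432
β_P = Σ w_i β_i = 0.41×2.0576 + 0.06×0.6053 + 0.23×1.7559 + 0.30×1.0432 = 1.5968

1.597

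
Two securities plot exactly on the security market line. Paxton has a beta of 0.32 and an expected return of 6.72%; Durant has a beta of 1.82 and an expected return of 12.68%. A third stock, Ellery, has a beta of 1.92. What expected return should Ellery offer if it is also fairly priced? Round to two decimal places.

MRP (SML slope) = (12.68% − 6.72%) / (1.82 − 0.32) = 5.96% / 1.50 = 3.9733%
R_f (intercept) = 6.72% − 0.32 × 3.9733% = 5.4485%
E(R_Ellery) = R_f + β × MRP = 5.4485% + 1.92 × 3.9733% = 13.08%

13.08%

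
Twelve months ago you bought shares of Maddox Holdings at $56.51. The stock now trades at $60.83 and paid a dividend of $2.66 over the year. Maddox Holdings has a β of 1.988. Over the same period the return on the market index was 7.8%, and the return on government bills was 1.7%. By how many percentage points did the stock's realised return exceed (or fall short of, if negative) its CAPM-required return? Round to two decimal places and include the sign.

Realised HPR = (P1 + D1 − P0) / P0 = (60.83 + 2.66 − 56.51) / 56.51 = 6.98 / 56.51 = 12.3518%
MRP = 7.8% − 1.7% = 6.10%
CAPM required = R_f + β·MRP = 1.7% + 1.988 × 6.1% = 13.8268%
α = realised − required = 12.3518% − 13.8268% = -1.48%

-1.48%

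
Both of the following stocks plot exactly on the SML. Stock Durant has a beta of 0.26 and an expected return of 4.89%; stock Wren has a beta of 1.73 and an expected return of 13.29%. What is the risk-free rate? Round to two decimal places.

3.40%

Both satisfy E(R) = R_f + β·MRP, so the slope of the SML is
MRP = (13.29% − 4.89%) / (1.73 − 0.26) = 8.40% / 1.47 = 5.7143%
R_f = E(R_Durant) − β_Durant·MRP = 4.89% − 0.26 × 5.7143% = 3.4043%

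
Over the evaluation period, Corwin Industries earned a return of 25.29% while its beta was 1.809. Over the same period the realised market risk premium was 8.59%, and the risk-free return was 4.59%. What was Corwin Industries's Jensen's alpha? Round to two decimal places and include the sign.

CAPM benchmark = R_f + β(R_m − R_f) = 4.59% + 1.809 × 8.59% = 20.12931%
α = actual − benchmark = 25.29% − 20.12931% = +5.16%

+5.16%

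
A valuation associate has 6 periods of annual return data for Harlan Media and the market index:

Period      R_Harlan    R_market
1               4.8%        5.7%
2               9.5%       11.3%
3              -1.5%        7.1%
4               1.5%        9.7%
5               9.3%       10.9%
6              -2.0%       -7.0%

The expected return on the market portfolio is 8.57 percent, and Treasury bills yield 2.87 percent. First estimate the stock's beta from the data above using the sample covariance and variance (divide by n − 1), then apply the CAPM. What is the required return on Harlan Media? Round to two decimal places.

5.73%

Mean R_i = (4.8 + 9.5 − 1.5 + 1.5 + 9.3 − 2.0) / 6 = 3.6000%
Mean R_m = (5.7 + 11.3 + 7.1 + 9.7 + 10.9 − 7.0) / 6 = 6.2833%
Σ(R_i − R̄_i)(R_m − R̄_m) = 118.2600  ⇒  Cov = 118.2600 / 5 = 23.6520
Σ(R_m − R̄_m)² = 235.6083  ⇒  Var(R_m) = 235.6083 / 5 = 47.1217
β = Cov / Var(R_m) = 23.6520 / 47.1217 = 0.5019
MRP = 8.57% − 2.87% = 5.70%
E(R) = R_f + β × MRP = 2.87% + 0.5019 × 5.70% = 5.73%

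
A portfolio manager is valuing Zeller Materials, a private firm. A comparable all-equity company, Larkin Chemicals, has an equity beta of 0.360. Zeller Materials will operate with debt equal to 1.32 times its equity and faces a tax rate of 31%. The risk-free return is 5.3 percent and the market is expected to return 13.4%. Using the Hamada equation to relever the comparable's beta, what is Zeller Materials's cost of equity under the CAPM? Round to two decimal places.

10.87%

β_L = β_U × [1 + (1 − t)(D/E)] = 0.360 × [1 + (1 − 0.31) × 1.32]
    = 0.360 × [1 + 0.69 × 1.32] = 0.360 × 1.9108 = 0.6879
MRP = 13.4% − 5.3% = 8.10%
E(R) = R_f + β_L × MRP = 5.3% + 0.6879 × 8.1% = 10.87%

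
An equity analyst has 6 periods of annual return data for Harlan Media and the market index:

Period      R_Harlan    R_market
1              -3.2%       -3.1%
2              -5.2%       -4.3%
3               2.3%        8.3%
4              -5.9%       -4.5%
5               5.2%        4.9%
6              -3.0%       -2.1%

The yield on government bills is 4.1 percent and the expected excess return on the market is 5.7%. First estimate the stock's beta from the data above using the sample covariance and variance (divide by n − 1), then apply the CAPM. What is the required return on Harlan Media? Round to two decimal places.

Mean R_i = (-3.2 − 5.2 + 2.3 − 5.9 + 5.2 − 3.0) / 6 = -1.6333%
Mean R_m = (-3.1 − 4.3 + 8.3 − 4.5 + 4.9 − 2.1) / 6 = -0.1333%
Σ(R_i − R̄_i)(R_m − R̄_m) = 108.3933  ⇒  Cov = 108.3933 / 5 = 21.6787
Σ(R_m − R̄_m)² = 145.5533  ⇒  Var(R_m) = 145.5533 / 5 = 29.1107
β = Cov / Var(R_m) = 21.6787 / 29.1107 = 0.7447
E(R) = R_f + β × MRP = 4.1% + 0.7447 × 5.7% = 8.34%

8.34%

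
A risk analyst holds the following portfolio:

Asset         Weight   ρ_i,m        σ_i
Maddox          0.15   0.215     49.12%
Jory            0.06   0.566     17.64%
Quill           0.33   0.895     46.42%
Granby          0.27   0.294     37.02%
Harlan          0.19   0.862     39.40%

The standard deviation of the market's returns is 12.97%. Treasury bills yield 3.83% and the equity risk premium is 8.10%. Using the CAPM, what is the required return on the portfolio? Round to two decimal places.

β_Maddox = 0.215 × 49.12% / 12.97% = 0.8142
β_Jory = 0.566 × 17.64% / 12.97% = 0.7698
β_Quill = 0.895 × 46.42% / 12.97% = 3.2032
β_Granby = 0.294 × 37.02% / 12.97% = 0.8392
β_Harlan = 0.862 × 39.40% / 12.97% = 2.6186
β_P = Σ w_i β_i = 0.15×0.8142 + 0.06×0.7698 + 0.33×3.2032 + 0.27×0.8392 + 0.19×2.6186 = 1.9495
E(R_P) = R_f + β_P × MRP = 3.83% + 1.9495 × 8.10% = 19.62%

19.62%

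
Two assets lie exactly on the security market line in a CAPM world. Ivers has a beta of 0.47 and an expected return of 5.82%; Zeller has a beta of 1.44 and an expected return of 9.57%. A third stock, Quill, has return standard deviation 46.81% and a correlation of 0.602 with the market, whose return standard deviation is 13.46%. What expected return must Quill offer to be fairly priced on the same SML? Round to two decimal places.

12.10%

MRP = (9.57% − 5.82%) / (1.44 − 0.47) = 3.8660%
R_f = 5.82% − 0.47 × 3.8660% = 4.0030%
β_Quill = ρ·σ_i/σ_m = 0.602 × 46.81 / 13.46 = 2.0936
E(R_Quill) = R_f + β × MRP = 4.0030% + 2.0936 × 3.8660% = 12.10%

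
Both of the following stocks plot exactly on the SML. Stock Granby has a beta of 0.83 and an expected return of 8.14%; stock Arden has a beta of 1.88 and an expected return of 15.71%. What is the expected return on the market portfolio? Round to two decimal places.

9.37%

Both satisfy E(R) = R_f + β·MRP, so the slope of the SML is
MRP = (15.71% − 8.14%) / (1.88 − 0.83) = 7.57% / 1.05 = 7.2095%
R_f = E(R_Granby) − β_Granby·MRP = 8.14% − 0.83 × 7.2095% = 2.1561%
E(R_m) = R_f + MRP = 2.1561% + 7.2095% = 9.37%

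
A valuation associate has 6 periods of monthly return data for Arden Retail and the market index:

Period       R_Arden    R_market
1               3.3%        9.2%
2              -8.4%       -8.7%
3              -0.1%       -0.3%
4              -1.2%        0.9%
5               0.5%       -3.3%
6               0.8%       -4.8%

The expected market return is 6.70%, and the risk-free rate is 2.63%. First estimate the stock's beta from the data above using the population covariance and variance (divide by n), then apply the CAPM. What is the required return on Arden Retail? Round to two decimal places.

Mean R_i = (3.3 − 8.4 − 0.1 − 1.2 + 0.5 + 0.8) / 6 = -0.8500%
Mean R_m = (9.2 − 8.7 − 0.3 + 0.9 − 3.3 − 4.8) / 6 = -1.1667%
Σ(R_i − R̄_i)(R_m − R̄_m) = 90.9500  ⇒  Cov = 90.9500 / 6 = 15.1583
Σ(R_m − R̄_m)² = 186.9933  ⇒  Var(R_m) = 186.9933 / 6 = 31.1656
β = Cov / Var(R_m) = 15.1583 / 31.1656 = 0.4864
MRP = 6.70% − 2.63% = 4.07%
E(R) = R_f + β × MRP = 2.63% + 0.4864 × 4.07% = 4.61%

4.61%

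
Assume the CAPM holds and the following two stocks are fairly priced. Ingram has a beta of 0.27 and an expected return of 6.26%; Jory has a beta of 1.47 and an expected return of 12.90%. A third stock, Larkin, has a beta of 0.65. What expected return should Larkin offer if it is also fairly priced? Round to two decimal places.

MRP (SML slope) = (12.90% − 6.26%) / (1.47 − 0.27) = 6.64% / 1.20 = 5.5333%
R_f (intercept) = 6.26% − 0.27 × 5.5333% = 4.7660%
E(R_Larkin) = R_f + β × MRP = 4.7660% + 0.65 × 5.5333% = 8.36%

8.36%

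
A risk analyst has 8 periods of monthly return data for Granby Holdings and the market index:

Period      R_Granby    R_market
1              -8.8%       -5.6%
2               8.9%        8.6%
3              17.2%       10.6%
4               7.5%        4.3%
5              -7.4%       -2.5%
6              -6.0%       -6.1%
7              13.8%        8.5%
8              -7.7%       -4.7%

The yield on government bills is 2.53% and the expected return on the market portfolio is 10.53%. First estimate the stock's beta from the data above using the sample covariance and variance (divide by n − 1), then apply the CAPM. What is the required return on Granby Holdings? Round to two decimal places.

14.34%

Mean R_i = (-8.8 + 8.9 + 17.2 + 7.5 − 7.4 − 6.0 + 13.8 − 7.7) / 8 = 2.1875%
Mean R_m = (-5.6 + 8.6 + 10.6 + 4.3 − 2.5 − 6.1 + 8.5 − 4.7) / 8 = 1.6375%
Σ(R_i − R̄_i)(R_m − R̄_m) = 520.3238  ⇒  Cov = 520.3238 / 7 = 74.3320
Σ(R_m − R̄_m)² = 352.5188  ⇒  Var(R_m) = 352.5188 / 7 = 50.3598
β = Cov / Var(R_m) = 74.3320 / 50.3598 = 1.4760
MRP = 10.53% − 2.53% = 8.00%
E(R) = R_f + β × MRP = 2.53% + 1.4760 × 8.00% = 14.34%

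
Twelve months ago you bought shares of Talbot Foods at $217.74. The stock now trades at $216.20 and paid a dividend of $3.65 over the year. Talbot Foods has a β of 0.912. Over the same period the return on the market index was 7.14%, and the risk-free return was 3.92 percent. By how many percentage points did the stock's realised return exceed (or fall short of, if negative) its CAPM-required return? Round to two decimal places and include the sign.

-5.89%

Realised HPR = (P1 + D1 − P0) / P0 = (216.20 + 3.65 − 217.74) / 217.74 = 2.11 / 217.74 = 0.9690%
MRP = 7.14% − 3.92% = 3.22%
CAPM required = R_f + β·MRP = 3.92% + 0.912 × 3.22% = 6.85664%
α = realised − required = 0.9690% − 6.85664% = -5.89%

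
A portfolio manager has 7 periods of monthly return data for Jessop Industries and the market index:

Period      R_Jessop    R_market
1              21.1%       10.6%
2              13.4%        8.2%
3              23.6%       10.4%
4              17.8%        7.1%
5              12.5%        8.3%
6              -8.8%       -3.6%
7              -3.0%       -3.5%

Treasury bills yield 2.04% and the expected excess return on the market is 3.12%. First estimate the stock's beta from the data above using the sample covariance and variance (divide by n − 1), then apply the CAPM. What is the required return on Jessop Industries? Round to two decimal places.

7.99%

Mean R_i = (21.1 + 13.4 + 23.6 + 17.8 + 12.5 − 8.8 − 3.0) / 7 = 10.9429%
Mean R_m = (10.6 + 8.2 + 10.4 + 7.1 + 8.3 − 3.6 − 3.5) / 7 = 5.3571%
Σ(R_i − R̄_i)(R_m − R̄_m) = 440.9329  ⇒  Cov = 440.9329 / 6 = 73.4888
Σ(R_m − R̄_m)² = 231.3771  ⇒  Var(R_m) = 231.3771 / 6 = 38.5629
β = Cov / Var(R_m) = 73.4888 / 38.5629 = 1.9057
E(R) = R_f + β × MRP = 2.04% + 1.9057 × 3.12% = 7.99%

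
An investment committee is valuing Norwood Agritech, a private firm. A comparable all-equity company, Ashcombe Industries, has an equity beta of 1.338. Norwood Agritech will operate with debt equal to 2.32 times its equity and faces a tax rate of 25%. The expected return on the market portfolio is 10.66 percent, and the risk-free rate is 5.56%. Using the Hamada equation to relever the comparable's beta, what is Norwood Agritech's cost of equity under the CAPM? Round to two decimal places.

24.26%

β_L = β_U × [1 + (1 − t)(D/E)] = 1.338 × [1 + (1 − 0.25) × 2.32]
    = 1.338 × [1 + 0.75 × 2.32] = 1.338 × 2.7400 = 3.6661
MRP = 10.66% − 5.56% = 5.10%
E(R) = R_f + β_L × MRP = 5.56% + 3.6661 × 5.10% = 24.26%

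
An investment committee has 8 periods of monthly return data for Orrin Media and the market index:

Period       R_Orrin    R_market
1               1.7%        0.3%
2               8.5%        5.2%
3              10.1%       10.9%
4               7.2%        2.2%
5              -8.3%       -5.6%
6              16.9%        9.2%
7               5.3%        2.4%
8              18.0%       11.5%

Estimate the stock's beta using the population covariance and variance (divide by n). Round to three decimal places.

Mean R_i = (1.7 + 8.5 + 10.1 + 7.2 − 8.3 + 16.9 + 5.3 + 18.0) / 8 = 7.4250%
Mean R_m = (0.3 + 5.2 + 10.9 + 2.2 − 5.6 + 9.2 + 2.4 + 11.5) / 8 = 4.5125%
Σ(R_i − R̄_i)(R_m − R̄_m) = 324.2775  ⇒  Cov = 324.2775 / 8 = 40.5347
Σ(R_m − R̄_m)² = 241.8888  ⇒  Var(R_m) = 241.8888 / 8 = 30.2361
β = Cov / Var(R_m) = 40.5347 / 30.2361 = 1.3406

1.341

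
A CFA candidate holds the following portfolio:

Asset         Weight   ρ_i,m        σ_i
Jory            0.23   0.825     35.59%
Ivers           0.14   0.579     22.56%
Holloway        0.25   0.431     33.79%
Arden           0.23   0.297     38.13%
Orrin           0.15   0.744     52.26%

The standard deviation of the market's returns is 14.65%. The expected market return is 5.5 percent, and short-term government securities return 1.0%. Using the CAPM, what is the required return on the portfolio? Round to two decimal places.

7.35%

β_Jory = 0.825 × 35.59% / 14.65% = 2.0042
β_Ivers = 0.579 × 22.56% / 14.65% = 0.8916
β_Holloway = 0.431 × 33.79% / 14.65% = 0.9941
β_Arden = 0.297 × 38.13% / 14.65% = 0.7730
β_Orrin = 0.744 × 52.26% / 14.65% = 2.6540
β_P = Σ w_i β_i = 0.23×2.0042 + 0.14×0.8916 + 0.25×0.9941 + 0.23×0.7730 + 0.15×2.6540 = 1.4102
MRP = 5.5% − 1.0% = 4.50%
E(R_P) = R_f + β_P × MRP = 1.0% + 1.4102 × 4.5% = 7.35%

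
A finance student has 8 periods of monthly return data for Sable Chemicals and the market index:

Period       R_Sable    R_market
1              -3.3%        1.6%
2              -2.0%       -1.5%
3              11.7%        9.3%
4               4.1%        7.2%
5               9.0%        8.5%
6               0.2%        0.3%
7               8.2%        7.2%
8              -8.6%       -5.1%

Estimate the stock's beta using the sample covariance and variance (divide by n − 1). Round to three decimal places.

Mean R_i = (-3.3 − 2.0 + 11.7 + 4.1 + 9.0 + 0.2 + 8.2 − 8.6) / 8 = 2.4125%
Mean R_m = (1.6 − 1.5 + 9.3 + 7.2 + 8.5 + 0.3 + 7.2 − 5.1) / 8 = 3.4375%
Σ(R_i − R̄_i)(R_m − R̄_m) = 249.1663  ⇒  Cov = 249.1663 / 7 = 35.5952
Σ(R_m − R̄_m)² = 198.7988  ⇒  Var(R_m) = 198.7988 / 7 = 28.3998
β = Cov / Var(R_m) = 35.5952 / 28.3998 = 1.2534

1.253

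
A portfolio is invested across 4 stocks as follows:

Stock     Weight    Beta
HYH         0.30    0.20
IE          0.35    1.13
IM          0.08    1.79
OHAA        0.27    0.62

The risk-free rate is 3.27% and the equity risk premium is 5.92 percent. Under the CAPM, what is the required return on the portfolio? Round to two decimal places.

7.81%

β_P = Σ w_i β_i = 0.30×0.20 + 0.35×1.13 + 0.08×1.79 + 0.27×0.62 = 0.7661
E(R_P) = R_f + β_P × MRP = 3.27% + 0.7661 × 5.92% = 7.81%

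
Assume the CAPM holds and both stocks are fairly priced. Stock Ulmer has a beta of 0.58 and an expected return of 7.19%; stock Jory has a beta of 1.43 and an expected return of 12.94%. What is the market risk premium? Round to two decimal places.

6.76%

Both satisfy E(R) = R_f + β·MRP, so the slope of the SML is
MRP = (12.94% − 7.19%) / (1.43 − 0.58) = 5.75% / 0.85 = 6.7647%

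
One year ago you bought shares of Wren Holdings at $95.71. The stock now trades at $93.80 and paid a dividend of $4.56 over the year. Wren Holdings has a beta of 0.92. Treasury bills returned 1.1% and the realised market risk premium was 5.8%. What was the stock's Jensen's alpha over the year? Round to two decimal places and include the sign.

Realised HPR = (P1 + D1 − P0) / P0 = (93.80 + 4.56 − 95.71) / 95.71 = 2.65 / 95.71 = 2.7688%
CAPM required = R_f + β·MRP = 1.1% + 0.92 × 5.8% = 6.4360%
α = realised − required = 2.7688% − 6.4360% = -3.67%

-3.67%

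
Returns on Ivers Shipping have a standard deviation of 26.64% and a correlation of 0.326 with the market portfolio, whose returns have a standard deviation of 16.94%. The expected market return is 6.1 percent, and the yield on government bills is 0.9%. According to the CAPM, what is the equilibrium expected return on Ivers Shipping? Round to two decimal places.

β = ρ × σ_i / σ_m = 0.326 × 26.64% / 16.94% = 0.5127
MRP = 6.1% − 0.9% = 5.20%
E(R) = 0.9% + 0.5127 × 5.2% = 3.57%

3.57%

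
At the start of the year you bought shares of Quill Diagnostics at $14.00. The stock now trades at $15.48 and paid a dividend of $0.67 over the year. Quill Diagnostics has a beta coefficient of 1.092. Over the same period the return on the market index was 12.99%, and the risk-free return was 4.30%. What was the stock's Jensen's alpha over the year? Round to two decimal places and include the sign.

Realised HPR = (P1 + D1 − P0) / P0 = (15.48 + 0.67 − 14.00) / 14.00 = 2.15 / 14.00 = 15.3571%
MRP = 12.99% − 4.30% = 8.69%
CAPM required = R_f + β·MRP = 4.30% + 1.092 × 8.69% = 13.78948%
α = realised − required = 15.3571% − 13.78948% = +1.57%

+1.57%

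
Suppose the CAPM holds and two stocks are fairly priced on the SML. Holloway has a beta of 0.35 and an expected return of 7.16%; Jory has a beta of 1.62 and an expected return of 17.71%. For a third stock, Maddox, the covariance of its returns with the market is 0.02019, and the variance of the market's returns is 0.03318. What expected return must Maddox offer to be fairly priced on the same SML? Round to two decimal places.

MRP = (17.71% − 7.16%) / (1.62 − 0.35) = 8.3071%
R_f = 7.16% − 0.35 × 8.3071% = 4.2525%
β_Maddox = Cov / Var(R_m) = 0.02019 / 0.03318 = 0.6085
E(R_Maddox) = R_f + β × MRP = 4.2525% + 0.6085 × 8.3071% = 9.31%

9.31%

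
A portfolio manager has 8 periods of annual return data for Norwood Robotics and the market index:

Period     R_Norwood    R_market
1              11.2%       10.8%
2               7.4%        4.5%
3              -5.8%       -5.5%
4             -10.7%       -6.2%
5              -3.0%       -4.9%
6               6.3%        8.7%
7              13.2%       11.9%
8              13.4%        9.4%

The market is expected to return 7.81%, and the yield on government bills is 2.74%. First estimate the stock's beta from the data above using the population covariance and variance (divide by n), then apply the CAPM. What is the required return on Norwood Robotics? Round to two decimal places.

8.49%

Mean R_i = (11.2 + 7.4 − 5.8 − 10.7 − 3.0 + 6.3 + 13.2 + 13.4) / 8 = 4.0000%
Mean R_m = (10.8 + 4.5 − 5.5 − 6.2 − 4.9 + 8.7 + 11.9 + 9.4) / 8 = 3.5875%
Σ(R_i − R̄_i)(R_m − R̄_m) = 490.2500  ⇒  Cov = 490.2500 / 8 = 61.2813
Σ(R_m − R̄_m)² = 432.2888  ⇒  Var(R_m) = 432.2888 / 8 = 54.0361
β = Cov / Var(R_m) = 61.2813 / 54.0361 = 1.1341
MRP = 7.81% − 2.74% = 5.07%
E(R) = R_f + β × MRP = 2.74% + 1.1341 × 5.07% = 8.49%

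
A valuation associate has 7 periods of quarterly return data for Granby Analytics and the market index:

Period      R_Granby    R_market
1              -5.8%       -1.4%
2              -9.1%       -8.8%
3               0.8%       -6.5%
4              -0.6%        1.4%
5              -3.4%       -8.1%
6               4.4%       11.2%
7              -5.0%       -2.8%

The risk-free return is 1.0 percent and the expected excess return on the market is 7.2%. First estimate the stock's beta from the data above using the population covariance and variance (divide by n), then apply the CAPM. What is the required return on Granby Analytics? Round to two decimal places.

4.30%

Mean R_i = (-5.8 − 9.1 + 0.8 − 0.6 − 3.4 + 4.4 − 5.0) / 7 = -2.6714%
Mean R_m = (-1.4 − 8.8 − 6.5 + 1.4 − 8.1 + 11.2 − 2.8) / 7 = -2.1429%
Σ(R_i − R̄_i)(R_m − R̄_m) = 132.9086  ⇒  Cov = 132.9086 / 7 = 18.9869
Σ(R_m − R̄_m)² = 290.3571  ⇒  Var(R_m) = 290.3571 / 7 = 41.4796
β = Cov / Var(R_m) = 18.9869 / 41.4796 = 0.4577
E(R) = R_f + β × MRP = 1.0% + 0.4577 × 7.2% = 4.30%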